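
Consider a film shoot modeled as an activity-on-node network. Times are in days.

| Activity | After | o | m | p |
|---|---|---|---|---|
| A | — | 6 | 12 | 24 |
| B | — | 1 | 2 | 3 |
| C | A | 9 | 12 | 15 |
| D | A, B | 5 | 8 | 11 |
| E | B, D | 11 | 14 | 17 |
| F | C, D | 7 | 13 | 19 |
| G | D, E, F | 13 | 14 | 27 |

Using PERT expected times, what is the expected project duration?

te_A = (6 + 4·12 + 24)/6 = 78/6 = 13
te_B = (1 + 4·2 + 3)/6 = 12/6 = 2
te_C = (9 + 4·12 + 15)/6 = 72/6 = 12
te_D = (5 + 4·8 + 11)/6 = 48/6 = 8
te_E = (11 + 4·14 + 17)/6 = 84/6 = 14
te_F = (7 + 4·13 + 19)/6 = 78/6 = 13
te_G = (13 + 4·14 + 27)/6 = 96/6 = 16

Forward pass:
ES_A = 0; EF_A = 13
ES_B = 0; EF_B = 2
ES_C = 13; EF_C = 13+12 = 25
ES_D = max(EF_A=13, EF_B=2) = 13; EF_D = 13+8 = 21
ES_E = max(EF_B=2, EF_D=21) = 21; EF_E = 21+14 = 35
ES_F = max(EF_C=25, EF_D=21) = 25; EF_F = 25+13 = 38
ES_G = max(EF_D=21, EF_E=35, EF_F=38) = 38; EF_G = 38+16 = 54
Expected project duration μ = 54 days. Critical path: A → C → F → G.

54 days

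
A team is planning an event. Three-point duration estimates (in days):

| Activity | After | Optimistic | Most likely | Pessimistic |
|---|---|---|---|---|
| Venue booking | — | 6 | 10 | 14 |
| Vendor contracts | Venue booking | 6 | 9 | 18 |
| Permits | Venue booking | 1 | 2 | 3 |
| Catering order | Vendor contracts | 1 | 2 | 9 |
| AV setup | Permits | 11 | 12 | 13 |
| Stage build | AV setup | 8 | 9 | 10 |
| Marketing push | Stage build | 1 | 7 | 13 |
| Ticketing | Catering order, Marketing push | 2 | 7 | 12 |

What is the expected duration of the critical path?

47 days

te_Venue booking = (6 + 4·10 + 14)/6 = 60/6 = 10
te_Vendor contracts = (6 + 4·9 + 18)/6 = 60/6 = 10
te_Permits = (1 + 4·2 + 3)/6 = 12/6 = 2
te_Catering order = (1 + 4·2 + 9)/6 = 18/6 = 3
te_AV setup = (11 + 4·12 + 13)/6 = 72/6 = 12
te_Stage build = (8 + 4·9 + 10)/6 = 54/6 = 9
te_Marketing push = (1 + 4·7 + 13)/6 = 42/6 = 7
te_Ticketing = (2 + 4·7 + 12)/6 = 42/6 = 7

Forward pass:
ES_Venue booking = 0; EF_Venue booking = 10
ES_Vendor contracts = 10; EF_Vendor contracts = 10+10 = 20
ES_Permits = 10; EF_Permits = 10+2 = 12
ES_Catering order = 20; EF_Catering order = 20+3 = 23
ES_AV setup = 12; EF_AV setup = 12+12 = 24
ES_Stage build = 24; EF_Stage build = 24+9 = 33
ES_Marketing push = 33; EF_Marketing push = 33+7 = 40
ES_Ticketing = max(EF_Catering order=23, EF_Marketing push=40) = 40; EF_Ticketing = 40+7 = 47
Expected project duration μ = 47 days. Critical path: Venue booking → Permits → AV setup → Stage build → Marketing push → Ticketing.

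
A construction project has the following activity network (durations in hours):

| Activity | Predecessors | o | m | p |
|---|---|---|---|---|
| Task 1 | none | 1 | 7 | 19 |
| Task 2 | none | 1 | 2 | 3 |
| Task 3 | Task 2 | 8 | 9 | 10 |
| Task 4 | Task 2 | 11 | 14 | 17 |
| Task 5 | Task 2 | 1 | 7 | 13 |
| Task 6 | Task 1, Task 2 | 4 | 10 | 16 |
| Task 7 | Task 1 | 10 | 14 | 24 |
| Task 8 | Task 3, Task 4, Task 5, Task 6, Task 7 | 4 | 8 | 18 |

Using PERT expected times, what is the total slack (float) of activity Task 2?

7 hours

te_Task 1 = (1 + 4·7 + 19)/6 = 48/6 = 8
te_Task 2 = (1 + 4·2 + 3)/6 = 12/6 = 2
te_Task 3 = (8 + 4·9 + 10)/6 = 54/6 = 9
te_Task 4 = (11 + 4·14 + 17)/6 = 84/6 = 14
te_Task 5 = (1 + 4·7 + 13)/6 = 42/6 = 7
te_Task 6 = (4 + 4·10 + 16)/6 = 60/6 = 10
te_Task 7 = (10 + 4·14 + 24)/6 = 90/6 = 15
te_Task 8 = (4 + 4·8 + 18)/6 = 54/6 = 9

Forward pass:
ES_Task 1 = 0; EF_Task 1 = 8
ES_Task 2 = 0; EF_Task 2 = 2
ES_Task 3 = 2; EF_Task 3 = 2+9 = 11
ES_Task 4 = 2; EF_Task 4 = 2+14 = 16
ES_Task 5 = 2; EF_Task 5 = 2+7 = 9
ES_Task 6 = max(EF_Task 1=8, EF_Task 2=2) = 8; EF_Task 6 = 8+10 = 18
ES_Task 7 = 8; EF_Task 7 = 8+15 = 23
ES_Task 8 = max(EF_Task 3=11, EF_Task 4=16, EF_Task 5=9, EF_Task 6=18, EF_Task 7=23) = 23; EF_Task 8 = 23+9 = 32
Expected project duration μ = 32 hours. Critical path: Task 1 → Task 7 → Task 8.

Backward pass:
LF_Task 8 = 32; LS_Task 8 = 32−9 = 23
LF_Task 7 = LS_Task 8 = 23; LS_Task 7 = 23−15 = 8
LF_Task 6 = LS_Task 8 = 23; LS_Task 6 = 23−10 = 13
LF_Task 5 = LS_Task 8 = 23; LS_Task 5 = 23−7 = 16
LF_Task 4 = LS_Task 8 = 23; LS_Task 4 = 23−14 = 9
LF_Task 3 = LS_Task 8 = 23; LS_Task 3 = 23−9 = 14
LF_Task 2 = min(LS_Task 3=14, LS_Task 4=9, LS_Task 5=16, LS_Task 6=13) = 9; LS_Task 2 = 9−2 = 7
LF_Task 1 = min(LS_Task 6=13, LS_Task 7=8) = 8; LS_Task 1 = 8−8 = 0
Slack_Task 2 = LS_Task 2 − ES_Task 2 = 7 − 0 = 7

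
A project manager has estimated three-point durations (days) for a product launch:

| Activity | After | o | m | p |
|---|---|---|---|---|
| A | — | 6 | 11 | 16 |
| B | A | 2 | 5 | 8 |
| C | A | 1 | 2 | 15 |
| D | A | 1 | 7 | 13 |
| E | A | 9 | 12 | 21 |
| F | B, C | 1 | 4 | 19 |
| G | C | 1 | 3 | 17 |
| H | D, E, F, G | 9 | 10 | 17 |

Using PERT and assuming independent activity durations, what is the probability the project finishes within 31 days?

0.086

te_A = (6 + 4·11 + 16)/6 = 66/6 = 11; σ²_A = ((16−6)/6)² = 2.778
te_B = (2 + 4·5 + 8)/6 = 30/6 = 5; σ²_B = ((8−2)/6)² = 1.000
te_C = (1 + 4·2 + 15)/6 = 24/6 = 4; σ²_C = ((15−1)/6)² = 5.444
te_D = (1 + 4·7 + 13)/6 = 42/6 = 7; σ²_D = ((13−1)/6)² = 4.000
te_E = (9 + 4·12 + 21)/6 = 78/6 = 13; σ²_E = ((21−9)/6)² = 4.000
te_F = (1 + 4·4 + 19)/6 = 36/6 = 6; σ²_F = ((19−1)/6)² = 9.000
te_G = (1 + 4·3 + 17)/6 = 30/6 = 5; σ²_G = ((17−1)/6)² = 7.111
te_H = (9 + 4·10 + 17)/6 = 66/6 = 11; σ²_H = ((17−9)/6)² = 1.778

Forward pass:
ES_A = 0; EF_A = 11
ES_B = 11; EF_B = 11+5 = 16
ES_C = 11; EF_C = 11+4 = 15
ES_D = 11; EF_D = 11+7 = 18
ES_E = 11; EF_E = 11+13 = 24
ES_F = max(EF_B=16, EF_C=15) = 16; EF_F = 16+6 = 22
ES_G = 15; EF_G = 15+5 = 20
ES_H = max(EF_D=18, EF_E=24, EF_F=22, EF_G=20) = 24; EF_H = 24+11 = 35
Expected project duration μ = 35 days. Critical path: A → E → H.

Variance along critical path = 2.778 + 4.000 + 1.778 = 8.556; σ = √8.556 = 2.925 days.
Z = (31 − 35) / 2.925 = -1.368
P(T ≤ 31) = Φ(-1.368) ≈ 0.086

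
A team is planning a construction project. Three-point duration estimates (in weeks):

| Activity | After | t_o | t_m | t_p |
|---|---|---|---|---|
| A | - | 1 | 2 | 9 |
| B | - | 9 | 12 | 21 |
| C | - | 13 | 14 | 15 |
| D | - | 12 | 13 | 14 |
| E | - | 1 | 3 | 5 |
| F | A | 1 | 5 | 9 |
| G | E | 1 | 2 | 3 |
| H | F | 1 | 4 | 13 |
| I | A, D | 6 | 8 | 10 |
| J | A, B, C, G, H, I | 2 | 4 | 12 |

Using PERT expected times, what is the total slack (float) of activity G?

te_A = (1 + 4·2 + 9)/6 = 18/6 = 3
te_B = (9 + 4·12 + 21)/6 = 78/6 = 13
te_C = (13 + 4·14 + 15)/6 = 84/6 = 14
te_D = (12 + 4·13 + 14)/6 = 78/6 = 13
te_E = (1 + 4·3 + 5)/6 = 18/6 = 3
te_F = (1 + 4·5 + 9)/6 = 30/6 = 5
te_G = (1 + 4·2 + 3)/6 = 12/6 = 2
te_H = (1 + 4·4 + 13)/6 = 30/6 = 5
te_I = (6 + 4·8 + 10)/6 = 48/6 = 8
te_J = (2 + 4·4 + 12)/6 = 30/6 = 5

Forward pass:
ES_A = 0; EF_A = 3
ES_B = 0; EF_B = 13
ES_C = 0; EF_C = 14
ES_D = 0; EF_D = 13
ES_E = 0; EF_E = 3
ES_F = 3; EF_F = 3+5 = 8
ES_G = 3; EF_G = 3+2 = 5
ES_H = 8; EF_H = 8+5 = 13
ES_I = max(EF_A=3, EF_D=13) = 13; EF_I = 13+8 = 21
ES_J = max(EF_A=3, EF_B=13, EF_C=14, EF_G=5, EF_H=13, EF_I=21) = 21; EF_J = 21+5 = 26
Expected project duration μ = 26 weeks. Critical path: D → I → J.

Backward pass:
LF_J = 26; LS_J = 26−5 = 21
LF_I = LS_J = 21; LS_I = 21−8 = 13
LF_H = LS_J = 21; LS_H = 21−5 = 16
LF_G = LS_J = 21; LS_G = 21−2 = 19
LF_F = LS_H = 16; LS_F = 16−5 = 11
LF_E = LS_G = 19; LS_E = 19−3 = 16
LF_D = LS_I = 13; LS_D = 13−13 = 0
LF_C = LS_J = 21; LS_C = 21−14 = 7
LF_B = LS_J = 21; LS_B = 21−13 = 8
LF_A = min(LS_F=11, LS_I=13, LS_J=21) = 11; LS_A = 11−3 = 8
Slack_G = LS_G − ES_G = 19 − 3 = 16

16 weeks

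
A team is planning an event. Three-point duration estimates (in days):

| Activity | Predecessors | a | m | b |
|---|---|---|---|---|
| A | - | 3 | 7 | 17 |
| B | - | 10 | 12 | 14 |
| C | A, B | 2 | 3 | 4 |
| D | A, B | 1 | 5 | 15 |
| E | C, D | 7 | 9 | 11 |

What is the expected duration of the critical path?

27 days

te_A = (3 + 4·7 + 17)/6 = 48/6 = 8
te_B = (10 + 4·12 + 14)/6 = 72/6 = 12
te_C = (2 + 4·3 + 4)/6 = 18/6 = 3
te_D = (1 + 4·5 + 15)/6 = 36/6 = 6
te_E = (7 + 4·9 + 11)/6 = 54/6 = 9

Forward pass:
ES_A = 0; EF_A = 8
ES_B = 0; EF_B = 12
ES_C = max(EF_A=8, EF_B=12) = 12; EF_C = 12+3 = 15
ES_D = max(EF_A=8, EF_B=12) = 12; EF_D = 12+6 = 18
ES_E = max(EF_C=15, EF_D=18) = 18; EF_E = 18+9 = 27
Expected project duration μ = 27 days. Critical path: B → D → E.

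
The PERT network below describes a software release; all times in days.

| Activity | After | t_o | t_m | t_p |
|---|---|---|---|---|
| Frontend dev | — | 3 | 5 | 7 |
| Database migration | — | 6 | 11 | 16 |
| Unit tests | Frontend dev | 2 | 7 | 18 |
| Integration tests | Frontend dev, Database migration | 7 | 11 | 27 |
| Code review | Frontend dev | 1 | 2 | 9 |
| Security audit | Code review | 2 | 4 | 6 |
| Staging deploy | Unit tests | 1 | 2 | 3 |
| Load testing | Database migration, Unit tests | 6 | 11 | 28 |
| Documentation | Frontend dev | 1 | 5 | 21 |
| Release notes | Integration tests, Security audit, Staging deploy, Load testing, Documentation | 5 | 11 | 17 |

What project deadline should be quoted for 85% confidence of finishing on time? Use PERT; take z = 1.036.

42.2 days

te_Frontend dev = (3 + 4·5 + 7)/6 = 30/6 = 5; σ²_Frontend dev = ((7−3)/6)² = 0.444
te_Database migration = (6 + 4·11 + 16)/6 = 66/6 = 11; σ²_Database migration = ((16−6)/6)² = 2.778
te_Unit tests = (2 + 4·7 + 18)/6 = 48/6 = 8; σ²_Unit tests = ((18−2)/6)² = 7.111
te_Integration tests = (7 + 4·11 + 27)/6 = 78/6 = 13; σ²_Integration tests = ((27−7)/6)² = 11.111
te_Code review = (1 + 4·2 + 9)/6 = 18/6 = 3; σ²_Code review = ((9−1)/6)² = 1.778
te_Security audit = (2 + 4·4 + 6)/6 = 24/6 = 4; σ²_Security audit = ((6−2)/6)² = 0.444
te_Staging deploy = (1 + 4·2 + 3)/6 = 12/6 = 2; σ²_Staging deploy = ((3−1)/6)² = 0.111
te_Load testing = (6 + 4·11 + 28)/6 = 78/6 = 13; σ²_Load testing = ((28−6)/6)² = 13.444
te_Documentation = (1 + 4·5 + 21)/6 = 42/6 = 7; σ²_Documentation = ((21−1)/6)² = 11.111
te_Release notes = (5 + 4·11 + 17)/6 = 66/6 = 11; σ²_Release notes = ((17−5)/6)² = 4.000

Forward pass:
ES_Frontend dev = 0; EF_Frontend dev = 5
ES_Database migration = 0; EF_Database migration = 11
ES_Unit tests = 5; EF_Unit tests = 5+8 = 13
ES_Integration tests = max(EF_Frontend dev=5, EF_Database migration=11) = 11; EF_Integration tests = 11+13 = 24
ES_Code review = 5; EF_Code review = 5+3 = 8
ES_Security audit = 8; EF_Security audit = 8+4 = 12
ES_Staging deploy = 13; EF_Staging deploy = 13+2 = 15
ES_Load testing = max(EF_Database migration=11, EF_Unit tests=13) = 13; EF_Load testing = 13+13 = 26
ES_Documentation = 5; EF_Documentation = 5+7 = 12
ES_Release notes = max(EF_Integration tests=24, EF_Security audit=12, EF_Staging deploy=15, EF_Load testing=26, EF_Documentation=12) = 26; EF_Release notes = 26+11 = 37
Expected project duration μ = 37 days. Critical path: Frontend dev → Unit tests → Load testing → Release notes.

Variance along critical path = 0.444 + 7.111 + 13.444 + 4.000 = 25.000; σ = 5.000 days.
D = μ + z·σ = 37 + 1.036·5.000 = 42.2 days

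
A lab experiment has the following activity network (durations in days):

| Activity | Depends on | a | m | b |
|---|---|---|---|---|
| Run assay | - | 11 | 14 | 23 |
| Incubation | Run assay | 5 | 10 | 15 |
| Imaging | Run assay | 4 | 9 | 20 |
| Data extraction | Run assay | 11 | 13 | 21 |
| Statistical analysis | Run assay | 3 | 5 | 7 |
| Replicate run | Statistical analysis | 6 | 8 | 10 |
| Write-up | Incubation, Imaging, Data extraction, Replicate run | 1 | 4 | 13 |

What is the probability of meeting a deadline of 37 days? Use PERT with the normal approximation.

te_Run assay = (11 + 4·14 + 23)/6 = 90/6 = 15; σ²_Run assay = ((23−11)/6)² = 4.000
te_Incubation = (5 + 4·10 + 15)/6 = 60/6 = 10; σ²_Incubation = ((15−5)/6)² = 2.778
te_Imaging = (4 + 4·9 + 20)/6 = 60/6 = 10; σ²_Imaging = ((20−4)/6)² = 7.111
te_Data extraction = (11 + 4·13 + 21)/6 = 84/6 = 14; σ²_Data extraction = ((21−11)/6)² = 2.778
te_Statistical analysis = (3 + 4·5 + 7)/6 = 30/6 = 5; σ²_Statistical analysis = ((7−3)/6)² = 0.444
te_Replicate run = (6 + 4·8 + 10)/6 = 48/6 = 8; σ²_Replicate run = ((10−6)/6)² = 0.444
te_Write-up = (1 + 4·4 + 13)/6 = 30/6 = 5; σ²_Write-up = ((13−1)/6)² = 4.000

Forward pass:
ES_Run assay = 0; EF_Run assay = 15
ES_Incubation = 15; EF_Incubation = 15+10 = 25
ES_Imaging = 15; EF_Imaging = 15+10 = 25
ES_Data extraction = 15; EF_Data extraction = 15+14 = 29
ES_Statistical analysis = 15; EF_Statistical analysis = 15+5 = 20
ES_Replicate run = 20; EF_Replicate run = 20+8 = 28
ES_Write-up = max(EF_Incubation=25, EF_Imaging=25, EF_Data extraction=29, EF_Replicate run=28) = 29; EF_Write-up = 29+5 = 34
Expected project duration μ = 34 days. Critical path: Run assay → Data extraction → Write-up.

Variance along critical path = 4.000 + 2.778 + 4.000 = 10.778; σ = √10.778 = 3.283 days.
Z = (37 − 34) / 3.283 = 0.914
P(T ≤ 37) = Φ(0.914) ≈ 0.820

0.820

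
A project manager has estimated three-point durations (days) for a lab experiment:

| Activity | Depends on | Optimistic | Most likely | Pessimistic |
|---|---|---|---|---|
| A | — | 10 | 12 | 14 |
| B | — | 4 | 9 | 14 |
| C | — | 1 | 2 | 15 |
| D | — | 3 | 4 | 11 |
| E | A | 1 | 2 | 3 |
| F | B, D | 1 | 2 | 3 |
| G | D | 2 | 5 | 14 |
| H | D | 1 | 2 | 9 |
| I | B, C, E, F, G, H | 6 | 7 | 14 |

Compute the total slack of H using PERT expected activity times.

te_A = (10 + 4·12 + 14)/6 = 72/6 = 12
te_B = (4 + 4·9 + 14)/6 = 54/6 = 9
te_C = (1 + 4·2 + 15)/6 = 24/6 = 4
te_D = (3 + 4·4 + 11)/6 = 30/6 = 5
te_E = (1 + 4·2 + 3)/6 = 12/6 = 2
te_F = (1 + 4·2 + 3)/6 = 12/6 = 2
te_G = (2 + 4·5 + 14)/6 = 36/6 = 6
te_H = (1 + 4·2 + 9)/6 = 18/6 = 3
te_I = (6 + 4·7 + 14)/6 = 48/6 = 8

Forward pass:
ES_A = 0; EF_A = 12
ES_B = 0; EF_B = 9
ES_C = 0; EF_C = 4
ES_D = 0; EF_D = 5
ES_E = 12; EF_E = 12+2 = 14
ES_F = max(EF_B=9, EF_D=5) = 9; EF_F = 9+2 = 11
ES_G = 5; EF_G = 5+6 = 11
ES_H = 5; EF_H = 5+3 = 8
ES_I = max(EF_B=9, EF_C=4, EF_E=14, EF_F=11, EF_G=11, EF_H=8) = 14; EF_I = 14+8 = 22
Expected project duration μ = 22 days. Critical path: A → E → I.

Backward pass:
LF_I = 22; LS_I = 22−8 = 14
LF_H = LS_I = 14; LS_H = 14−3 = 11
LF_G = LS_I = 14; LS_G = 14−6 = 8
LF_F = LS_I = 14; LS_F = 14−2 = 12
LF_E = LS_I = 14; LS_E = 14−2 = 12
LF_D = min(LS_F=12, LS_G=8, LS_H=11) = 8; LS_D = 8−5 = 3
LF_C = LS_I = 14; LS_C = 14−4 = 10
LF_B = min(LS_F=12, LS_I=14) = 12; LS_B = 12−9 = 3
LF_A = LS_E = 12; LS_A = 12−12 = 0
Slack_H = LS_H − ES_H = 11 − 5 = 6

6 days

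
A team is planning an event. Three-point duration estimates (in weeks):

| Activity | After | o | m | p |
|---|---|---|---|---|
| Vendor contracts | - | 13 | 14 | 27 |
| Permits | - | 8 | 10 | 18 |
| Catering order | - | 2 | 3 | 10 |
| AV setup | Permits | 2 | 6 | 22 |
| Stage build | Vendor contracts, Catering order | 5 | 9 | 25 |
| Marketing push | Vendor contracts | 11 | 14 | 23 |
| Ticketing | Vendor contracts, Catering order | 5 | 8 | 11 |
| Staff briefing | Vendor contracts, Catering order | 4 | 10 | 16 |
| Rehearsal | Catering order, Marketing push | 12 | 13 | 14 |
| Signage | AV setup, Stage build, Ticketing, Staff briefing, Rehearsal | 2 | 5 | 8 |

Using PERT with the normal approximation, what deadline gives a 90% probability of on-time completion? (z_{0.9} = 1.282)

te_Vendor contracts = (13 + 4·14 + 27)/6 = 96/6 = 16; σ²_Vendor contracts = ((27−13)/6)² = 5.444
te_Permits = (8 + 4·10 + 18)/6 = 66/6 = 11; σ²_Permits = ((18−8)/6)² = 2.778
te_Catering order = (2 + 4·3 + 10)/6 = 24/6 = 4; σ²_Catering order = ((10−2)/6)² = 1.778
te_AV setup = (2 + 4·6 + 22)/6 = 48/6 = 8; σ²_AV setup = ((22−2)/6)² = 11.111
te_Stage build = (5 + 4·9 + 25)/6 = 66/6 = 11; σ²_Stage build = ((25−5)/6)² = 11.111
te_Marketing push = (11 + 4·14 + 23)/6 = 90/6 = 15; σ²_Marketing push = ((23−11)/6)² = 4.000
te_Ticketing = (5 + 4·8 + 11)/6 = 48/6 = 8; σ²_Ticketing = ((11−5)/6)² = 1.000
te_Staff briefing = (4 + 4·10 + 16)/6 = 60/6 = 10; σ²_Staff briefing = ((16−4)/6)² = 4.000
te_Rehearsal = (12 + 4·13 + 14)/6 = 78/6 = 13; σ²_Rehearsal = ((14−12)/6)² = 0.111
te_Signage = (2 + 4·5 + 8)/6 = 30/6 = 5; σ²_Signage = ((8−2)/6)² = 1.000

Forward pass:
ES_Vendor contracts = 0; EF_Vendor contracts = 16
ES_Permits = 0; EF_Permits = 11
ES_Catering order = 0; EF_Catering order = 4
ES_AV setup = 11; EF_AV setup = 11+8 = 19
ES_Stage build = max(EF_Vendor contracts=16, EF_Catering order=4) = 16; EF_Stage build = 16+11 = 27
ES_Marketing push = 16; EF_Marketing push = 16+15 = 31
ES_Ticketing = max(EF_Vendor contracts=16, EF_Catering order=4) = 16; EF_Ticketing = 16+8 = 24
ES_Staff briefing = max(EF_Vendor contracts=16, EF_Catering order=4) = 16; EF_Staff briefing = 16+10 = 26
ES_Rehearsal = max(EF_Catering order=4, EF_Marketing push=31) = 31; EF_Rehearsal = 31+13 = 44
ES_Signage = max(EF_AV setup=19, EF_Stage build=27, EF_Ticketing=24, EF_Staff briefing=26, EF_Rehearsal=44) = 44; EF_Signage = 44+5 = 49
Expected project duration μ = 49 weeks. Critical path: Vendor contracts → Marketing push → Rehearsal → Signage.

Variance along critical path = 5.444 + 4.000 + 0.111 + 1.000 = 10.556; σ = 3.249 weeks.
D = μ + z·σ = 49 + 1.282·3.249 = 53.2 weeks

53.2 weeks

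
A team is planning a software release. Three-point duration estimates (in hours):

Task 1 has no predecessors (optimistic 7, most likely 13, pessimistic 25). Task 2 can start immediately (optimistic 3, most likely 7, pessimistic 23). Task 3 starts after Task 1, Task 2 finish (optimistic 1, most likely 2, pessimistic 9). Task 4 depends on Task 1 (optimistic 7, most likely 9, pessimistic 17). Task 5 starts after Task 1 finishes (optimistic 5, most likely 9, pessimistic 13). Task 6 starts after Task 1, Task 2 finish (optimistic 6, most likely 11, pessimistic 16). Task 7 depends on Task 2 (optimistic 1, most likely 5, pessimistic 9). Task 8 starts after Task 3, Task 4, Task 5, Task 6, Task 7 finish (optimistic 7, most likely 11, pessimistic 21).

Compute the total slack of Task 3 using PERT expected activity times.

8 hours

te_Task 1 = (7 + 4·13 + 25)/6 = 84/6 = 14
te_Task 2 = (3 + 4·7 + 23)/6 = 54/6 = 9
te_Task 3 = (1 + 4·2 + 9)/6 = 18/6 = 3
te_Task 4 = (7 + 4·9 + 17)/6 = 60/6 = 10
te_Task 5 = (5 + 4·9 + 13)/6 = 54/6 = 9
te_Task 6 = (6 + 4·11 + 16)/6 = 66/6 = 11
te_Task 7 = (1 + 4·5 + 9)/6 = 30/6 = 5
te_Task 8 = (7 + 4·11 + 21)/6 = 72/6 = 12

Forward pass:
ES_Task 1 = 0; EF_Task 1 = 14
ES_Task 2 = 0; EF_Task 2 = 9
ES_Task 3 = max(EF_Task 1=14, EF_Task 2=9) = 14; EF_Task 3 = 14+3 = 17
ES_Task 4 = 14; EF_Task 4 = 14+10 = 24
ES_Task 5 = 14; EF_Task 5 = 14+9 = 23
ES_Task 6 = max(EF_Task 1=14, EF_Task 2=9) = 14; EF_Task 6 = 14+11 = 25
ES_Task 7 = 9; EF_Task 7 = 9+5 = 14
ES_Task 8 = max(EF_Task 3=17, EF_Task 4=24, EF_Task 5=23, EF_Task 6=25, EF_Task 7=14) = 25; EF_Task 8 = 25+12 = 37
Expected project duration μ = 37 hours. Critical path: Task 1 → Task 6 → Task 8.

Backward pass:
LF_Task 8 = 37; LS_Task 8 = 37−12 = 25
LF_Task 7 = LS_Task 8 = 25; LS_Task 7 = 25−5 = 20
LF_Task 6 = LS_Task 8 = 25; LS_Task 6 = 25−11 = 14
LF_Task 5 = LS_Task 8 = 25; LS_Task 5 = 25−9 = 16
LF_Task 4 = LS_Task 8 = 25; LS_Task 4 = 25−10 = 15
LF_Task 3 = LS_Task 8 = 25; LS_Task 3 = 25−3 = 22
LF_Task 2 = min(LS_Task 3=22, LS_Task 6=14, LS_Task 7=20) = 14; LS_Task 2 = 14−9 = 5
LF_Task 1 = min(LS_Task 3=22, LS_Task 4=15, LS_Task 5=16, LS_Task 6=14) = 14; LS_Task 1 = 14−14 = 0
Slack_Task 3 = LS_Task 3 − ES_Task 3 = 22 − 14 = 8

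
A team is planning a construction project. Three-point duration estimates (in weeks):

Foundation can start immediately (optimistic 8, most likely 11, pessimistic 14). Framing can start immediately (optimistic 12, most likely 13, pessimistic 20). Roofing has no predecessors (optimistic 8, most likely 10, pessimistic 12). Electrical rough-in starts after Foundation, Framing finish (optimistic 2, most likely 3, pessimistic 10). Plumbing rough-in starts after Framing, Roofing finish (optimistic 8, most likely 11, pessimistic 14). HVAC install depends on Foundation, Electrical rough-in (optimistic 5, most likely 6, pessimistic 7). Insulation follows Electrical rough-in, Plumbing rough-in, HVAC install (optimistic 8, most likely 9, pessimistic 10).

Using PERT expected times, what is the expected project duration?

34 weeks

te_Foundation = (8 + 4·11 + 14)/6 = 66/6 = 11
te_Framing = (12 + 4·13 + 20)/6 = 84/6 = 14
te_Roofing = (8 + 4·10 + 12)/6 = 60/6 = 10
te_Electrical rough-in = (2 + 4·3 + 10)/6 = 24/6 = 4
te_Plumbing rough-in = (8 + 4·11 + 14)/6 = 66/6 = 11
te_HVAC install = (5 + 4·6 + 7)/6 = 36/6 = 6
te_Insulation = (8 + 4·9 + 10)/6 = 54/6 = 9

Forward pass:
ES_Foundation = 0; EF_Foundation = 11
ES_Framing = 0; EF_Framing = 14
ES_Roofing = 0; EF_Roofing = 10
ES_Electrical rough-in = max(EF_Foundation=11, EF_Framing=14) = 14; EF_Electrical rough-in = 14+4 = 18
ES_Plumbing rough-in = max(EF_Framing=14, EF_Roofing=10) = 14; EF_Plumbing rough-in = 14+11 = 25
ES_HVAC install = max(EF_Foundation=11, EF_Electrical rough-in=18) = 18; EF_HVAC install = 18+6 = 24
ES_Insulation = max(EF_Electrical rough-in=18, EF_Plumbing rough-in=25, EF_HVAC install=24) = 25; EF_Insulation = 25+9 = 34
Expected project duration μ = 34 weeks. Critical path: Framing → Plumbing rough-in → Insulation.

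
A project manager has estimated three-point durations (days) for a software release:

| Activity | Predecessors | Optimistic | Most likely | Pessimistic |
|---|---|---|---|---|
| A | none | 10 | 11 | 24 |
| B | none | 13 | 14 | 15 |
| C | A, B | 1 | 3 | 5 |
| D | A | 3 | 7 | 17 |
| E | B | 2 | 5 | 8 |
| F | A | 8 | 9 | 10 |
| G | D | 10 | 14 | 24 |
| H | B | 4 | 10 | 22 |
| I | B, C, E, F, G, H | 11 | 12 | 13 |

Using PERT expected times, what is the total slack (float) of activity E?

te_A = (10 + 4·11 + 24)/6 = 78/6 = 13
te_B = (13 + 4·14 + 15)/6 = 84/6 = 14
te_C = (1 + 4·3 + 5)/6 = 18/6 = 3
te_D = (3 + 4·7 + 17)/6 = 48/6 = 8
te_E = (2 + 4·5 + 8)/6 = 30/6 = 5
te_F = (8 + 4·9 + 10)/6 = 54/6 = 9
te_G = (10 + 4·14 + 24)/6 = 90/6 = 15
te_H = (4 + 4·10 + 22)/6 = 66/6 = 11
te_I = (11 + 4·12 + 13)/6 = 72/6 = 12

Forward pass:
ES_A = 0; EF_A = 13
ES_B = 0; EF_B = 14
ES_C = max(EF_A=13, EF_B=14) = 14; EF_C = 14+3 = 17
ES_D = 13; EF_D = 13+8 = 21
ES_E = 14; EF_E = 14+5 = 19
ES_F = 13; EF_F = 13+9 = 22
ES_G = 21; EF_G = 21+15 = 36
ES_H = 14; EF_H = 14+11 = 25
ES_I = max(EF_B=14, EF_C=17, EF_E=19, EF_F=22, EF_G=36, EF_H=25) = 36; EF_I = 36+12 = 48
Expected project duration μ = 48 days. Critical path: A → D → G → I.

Backward pass:
LF_I = 48; LS_I = 48−12 = 36
LF_H = LS_I = 36; LS_H = 36−11 = 25
LF_G = LS_I = 36; LS_G = 36−15 = 21
LF_F = LS_I = 36; LS_F = 36−9 = 27
LF_E = LS_I = 36; LS_E = 36−5 = 31
LF_D = LS_G = 21; LS_D = 21−8 = 13
LF_C = LS_I = 36; LS_C = 36−3 = 33
LF_B = min(LS_C=33, LS_E=31, LS_H=25, LS_I=36) = 25; LS_B = 25−14 = 11
LF_A = min(LS_C=33, LS_D=13, LS_F=27) = 13; LS_A = 13−13 = 0
Slack_E = LS_E − ES_E = 31 − 14 = 17

17 days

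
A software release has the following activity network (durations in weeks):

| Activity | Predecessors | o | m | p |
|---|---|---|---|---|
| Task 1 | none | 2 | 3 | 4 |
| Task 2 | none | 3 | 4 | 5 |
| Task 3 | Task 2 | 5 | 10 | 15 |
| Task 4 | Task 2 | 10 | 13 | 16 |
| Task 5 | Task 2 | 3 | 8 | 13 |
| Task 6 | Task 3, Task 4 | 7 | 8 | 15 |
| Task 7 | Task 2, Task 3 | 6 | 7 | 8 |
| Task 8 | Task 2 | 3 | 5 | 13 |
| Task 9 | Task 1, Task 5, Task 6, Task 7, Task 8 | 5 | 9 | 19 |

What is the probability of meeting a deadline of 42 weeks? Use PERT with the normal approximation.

0.981

te_Task 1 = (2 + 4·3 + 4)/6 = 18/6 = 3; σ²_Task 1 = ((4−2)/6)² = 0.111
te_Task 2 = (3 + 4·4 + 5)/6 = 24/6 = 4; σ²_Task 2 = ((5−3)/6)² = 0.111
te_Task 3 = (5 + 4·10 + 15)/6 = 60/6 = 10; σ²_Task 3 = ((15−5)/6)² = 2.778
te_Task 4 = (10 + 4·13 + 16)/6 = 78/6 = 13; σ²_Task 4 = ((16−10)/6)² = 1.000
te_Task 5 = (3 + 4·8 + 13)/6 = 48/6 = 8; σ²_Task 5 = ((13−3)/6)² = 2.778
te_Task 6 = (7 + 4·8 + 15)/6 = 54/6 = 9; σ²_Task 6 = ((15−7)/6)² = 1.778
te_Task 7 = (6 + 4·7 + 8)/6 = 42/6 = 7; σ²_Task 7 = ((8−6)/6)² = 0.111
te_Task 8 = (3 + 4·5 + 13)/6 = 36/6 = 6; σ²_Task 8 = ((13−3)/6)² = 2.778
te_Task 9 = (5 + 4·9 + 19)/6 = 60/6 = 10; σ²_Task 9 = ((19−5)/6)² = 5.444

Forward pass:
ES_Task 1 = 0; EF_Task 1 = 3
ES_Task 2 = 0; EF_Task 2 = 4
ES_Task 3 = 4; EF_Task 3 = 4+10 = 14
ES_Task 4 = 4; EF_Task 4 = 4+13 = 17
ES_Task 5 = 4; EF_Task 5 = 4+8 = 12
ES_Task 6 = max(EF_Task 3=14, EF_Task 4=17) = 17; EF_Task 6 = 17+9 = 26
ES_Task 7 = max(EF_Task 2=4, EF_Task 3=14) = 14; EF_Task 7 = 14+7 = 21
ES_Task 8 = 4; EF_Task 8 = 4+6 = 10
ES_Task 9 = max(EF_Task 1=3, EF_Task 5=12, EF_Task 6=26, EF_Task 7=21, EF_Task 8=10) = 26; EF_Task 9 = 26+10 = 36
Expected project duration μ = 36 weeks. Critical path: Task 2 → Task 4 → Task 6 → Task 9.

Variance along critical path = 0.111 + 1.000 + 1.778 + 5.444 = 8.333; σ = √8.333 = 2.887 weeks.
Z = (42 − 36) / 2.887 = 2.078
P(T ≤ 42) = Φ(2.078) ≈ 0.981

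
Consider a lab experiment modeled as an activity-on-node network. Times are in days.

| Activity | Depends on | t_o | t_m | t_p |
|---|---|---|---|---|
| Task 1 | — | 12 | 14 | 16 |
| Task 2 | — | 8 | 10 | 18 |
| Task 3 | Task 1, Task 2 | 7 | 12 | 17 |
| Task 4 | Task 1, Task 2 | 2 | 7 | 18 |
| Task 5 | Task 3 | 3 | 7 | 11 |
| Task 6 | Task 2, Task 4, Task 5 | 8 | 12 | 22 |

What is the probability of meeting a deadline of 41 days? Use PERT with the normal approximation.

te_Task 1 = (12 + 4·14 + 16)/6 = 84/6 = 14; σ²_Task 1 = ((16−12)/6)² = 0.444
te_Task 2 = (8 + 4·10 + 18)/6 = 66/6 = 11; σ²_Task 2 = ((18−8)/6)² = 2.778
te_Task 3 = (7 + 4·12 + 17)/6 = 72/6 = 12; σ²_Task 3 = ((17−7)/6)² = 2.778
te_Task 4 = (2 + 4·7 + 18)/6 = 48/6 = 8; σ²_Task 4 = ((18−2)/6)² = 7.111
te_Task 5 = (3 + 4·7 + 11)/6 = 42/6 = 7; σ²_Task 5 = ((11−3)/6)² = 1.778
te_Task 6 = (8 + 4·12 + 22)/6 = 78/6 = 13; σ²_Task 6 = ((22−8)/6)² = 5.444

Forward pass:
ES_Task 1 = 0; EF_Task 1 = 14
ES_Task 2 = 0; EF_Task 2 = 11
ES_Task 3 = max(EF_Task 1=14, EF_Task 2=11) = 14; EF_Task 3 = 14+12 = 26
ES_Task 4 = max(EF_Task 1=14, EF_Task 2=11) = 14; EF_Task 4 = 14+8 = 22
ES_Task 5 = 26; EF_Task 5 = 26+7 = 33
ES_Task 6 = max(EF_Task 2=11, EF_Task 4=22, EF_Task 5=33) = 33; EF_Task 6 = 33+13 = 46
Expected project duration μ = 46 days. Critical path: Task 1 → Task 3 → Task 5 → Task 6.

Variance along critical path = 0.444 + 2.778 + 1.778 + 5.444 = 10.444; σ = √10.444 = 3.232 days.
Z = (41 − 46) / 3.232 = -1.547
P(T ≤ 41) = Φ(-1.547) ≈ 0.061

0.061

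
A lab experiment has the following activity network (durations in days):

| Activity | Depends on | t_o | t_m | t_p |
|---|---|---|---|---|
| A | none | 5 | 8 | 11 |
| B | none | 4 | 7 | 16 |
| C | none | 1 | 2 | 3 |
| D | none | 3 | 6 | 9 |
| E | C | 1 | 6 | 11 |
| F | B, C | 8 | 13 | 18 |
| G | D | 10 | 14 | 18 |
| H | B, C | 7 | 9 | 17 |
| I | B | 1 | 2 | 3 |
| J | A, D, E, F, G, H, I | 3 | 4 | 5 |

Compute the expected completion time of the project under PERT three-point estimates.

te_A = (5 + 4·8 + 11)/6 = 48/6 = 8
te_B = (4 + 4·7 + 16)/6 = 48/6 = 8
te_C = (1 + 4·2 + 3)/6 = 12/6 = 2
te_D = (3 + 4·6 + 9)/6 = 36/6 = 6
te_E = (1 + 4·6 + 11)/6 = 36/6 = 6
te_F = (8 + 4·13 + 18)/6 = 78/6 = 13
te_G = (10 + 4·14 + 18)/6 = 84/6 = 14
te_H = (7 + 4·9 + 17)/6 = 60/6 = 10
te_I = (1 + 4·2 + 3)/6 = 12/6 = 2
te_J = (3 + 4·4 + 5)/6 = 24/6 = 4

Forward pass:
ES_A = 0; EF_A = 8
ES_B = 0; EF_B = 8
ES_C = 0; EF_C = 2
ES_D = 0; EF_D = 6
ES_E = 2; EF_E = 2+6 = 8
ES_F = max(EF_B=8, EF_C=2) = 8; EF_F = 8+13 = 21
ES_G = 6; EF_G = 6+14 = 20
ES_H = max(EF_B=8, EF_C=2) = 8; EF_H = 8+10 = 18
ES_I = 8; EF_I = 8+2 = 10
ES_J = max(EF_A=8, EF_D=6, EF_E=8, EF_F=21, EF_G=20, EF_H=18, EF_I=10) = 21; EF_J = 21+4 = 25
Expected project duration μ = 25 days. Critical path: B → F → J.

25 days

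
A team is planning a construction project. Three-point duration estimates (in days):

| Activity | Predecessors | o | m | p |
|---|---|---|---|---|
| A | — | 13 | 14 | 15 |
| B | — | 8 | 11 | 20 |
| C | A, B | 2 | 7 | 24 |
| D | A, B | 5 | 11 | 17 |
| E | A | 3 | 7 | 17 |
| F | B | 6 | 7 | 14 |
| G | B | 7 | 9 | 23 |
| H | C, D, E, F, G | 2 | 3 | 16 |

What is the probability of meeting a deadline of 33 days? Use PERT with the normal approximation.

te_A = (13 + 4·14 + 15)/6 = 84/6 = 14; σ²_A = ((15−13)/6)² = 0.111
te_B = (8 + 4·11 + 20)/6 = 72/6 = 12; σ²_B = ((20−8)/6)² = 4.000
te_C = (2 + 4·7 + 24)/6 = 54/6 = 9; σ²_C = ((24−2)/6)² = 13.444
te_D = (5 + 4·11 + 17)/6 = 66/6 = 11; σ²_D = ((17−5)/6)² = 4.000
te_E = (3 + 4·7 + 17)/6 = 48/6 = 8; σ²_E = ((17−3)/6)² = 5.444
te_F = (6 + 4·7 + 14)/6 = 48/6 = 8; σ²_F = ((14−6)/6)² = 1.778
te_G = (7 + 4·9 + 23)/6 = 66/6 = 11; σ²_G = ((23−7)/6)² = 7.111
te_H = (2 + 4·3 + 16)/6 = 30/6 = 5; σ²_H = ((16−2)/6)² = 5.444

Forward pass:
ES_A = 0; EF_A = 14
ES_B = 0; EF_B = 12
ES_C = max(EF_A=14, EF_B=12) = 14; EF_C = 14+9 = 23
ES_D = max(EF_A=14, EF_B=12) = 14; EF_D = 14+11 = 25
ES_E = 14; EF_E = 14+8 = 22
ES_F = 12; EF_F = 12+8 = 20
ES_G = 12; EF_G = 12+11 = 23
ES_H = max(EF_C=23, EF_D=25, EF_E=22, EF_F=20, EF_G=23) = 25; EF_H = 25+5 = 30
Expected project duration μ = 30 days. Critical path: A → D → H.

Variance along critical path = 0.111 + 4.000 + 5.444 = 9.556; σ = √9.556 = 3.091 days.
Z = (33 − 30) / 3.091 = 0.970
P(T ≤ 33) = Φ(0.970) ≈ 0.834

0.834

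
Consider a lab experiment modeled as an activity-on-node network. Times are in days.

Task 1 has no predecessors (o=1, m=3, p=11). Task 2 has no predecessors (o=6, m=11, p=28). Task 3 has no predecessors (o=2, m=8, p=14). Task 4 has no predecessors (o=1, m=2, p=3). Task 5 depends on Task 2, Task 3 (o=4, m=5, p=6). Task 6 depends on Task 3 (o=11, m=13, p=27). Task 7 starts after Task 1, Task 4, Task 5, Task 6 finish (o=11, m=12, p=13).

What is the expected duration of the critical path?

35 days

te_Task 1 = (1 + 4·3 + 11)/6 = 24/6 = 4
te_Task 2 = (6 + 4·11 + 28)/6 = 78/6 = 13
te_Task 3 = (2 + 4·8 + 14)/6 = 48/6 = 8
te_Task 4 = (1 + 4·2 + 3)/6 = 12/6 = 2
te_Task 5 = (4 + 4·5 + 6)/6 = 30/6 = 5
te_Task 6 = (11 + 4·13 + 27)/6 = 90/6 = 15
te_Task 7 = (11 + 4·12 + 13)/6 = 72/6 = 12

Forward pass:
ES_Task 1 = 0; EF_Task 1 = 4
ES_Task 2 = 0; EF_Task 2 = 13
ES_Task 3 = 0; EF_Task 3 = 8
ES_Task 4 = 0; EF_Task 4 = 2
ES_Task 5 = max(EF_Task 2=13, EF_Task 3=8) = 13; EF_Task 5 = 13+5 = 18
ES_Task 6 = 8; EF_Task 6 = 8+15 = 23
ES_Task 7 = max(EF_Task 1=4, EF_Task 4=2, EF_Task 5=18, EF_Task 6=23) = 23; EF_Task 7 = 23+12 = 35
Expected project duration μ = 35 days. Critical path: Task 3 → Task 6 → Task 7.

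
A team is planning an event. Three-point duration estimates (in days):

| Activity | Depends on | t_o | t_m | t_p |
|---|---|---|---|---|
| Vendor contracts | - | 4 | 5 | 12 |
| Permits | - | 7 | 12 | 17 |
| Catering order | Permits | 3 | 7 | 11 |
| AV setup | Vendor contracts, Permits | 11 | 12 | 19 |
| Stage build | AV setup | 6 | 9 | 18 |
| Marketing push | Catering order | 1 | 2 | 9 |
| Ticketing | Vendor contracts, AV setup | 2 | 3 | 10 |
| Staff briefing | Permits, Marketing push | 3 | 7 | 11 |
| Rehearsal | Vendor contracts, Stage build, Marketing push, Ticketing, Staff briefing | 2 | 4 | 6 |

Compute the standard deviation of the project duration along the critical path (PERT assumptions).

te_Vendor contracts = (4 + 4·5 + 12)/6 = 36/6 = 6; σ²_Vendor contracts = ((12−4)/6)² = 1.778
te_Permits = (7 + 4·12 + 17)/6 = 72/6 = 12; σ²_Permits = ((17−7)/6)² = 2.778
te_Catering order = (3 + 4·7 + 11)/6 = 42/6 = 7; σ²_Catering order = ((11−3)/6)² = 1.778
te_AV setup = (11 + 4·12 + 19)/6 = 78/6 = 13; σ²_AV setup = ((19−11)/6)² = 1.778
te_Stage build = (6 + 4·9 + 18)/6 = 60/6 = 10; σ²_Stage build = ((18−6)/6)² = 4.000
te_Marketing push = (1 + 4·2 + 9)/6 = 18/6 = 3; σ²_Marketing push = ((9−1)/6)² = 1.778
te_Ticketing = (2 + 4·3 + 10)/6 = 24/6 = 4; σ²_Ticketing = ((10−2)/6)² = 1.778
te_Staff briefing = (3 + 4·7 + 11)/6 = 42/6 = 7; σ²_Staff briefing = ((11−3)/6)² = 1.778
te_Rehearsal = (2 + 4·4 + 6)/6 = 24/6 = 4; σ²_Rehearsal = ((6−2)/6)² = 0.444

Forward pass:
ES_Vendor contracts = 0; EF_Vendor contracts = 6
ES_Permits = 0; EF_Permits = 12
ES_Catering order = 12; EF_Catering order = 12+7 = 19
ES_AV setup = max(EF_Vendor contracts=6, EF_Permits=12) = 12; EF_AV setup = 12+13 = 25
ES_Stage build = 25; EF_Stage build = 25+10 = 35
ES_Marketing push = 19; EF_Marketing push = 19+3 = 22
ES_Ticketing = max(EF_Vendor contracts=6, EF_AV setup=25) = 25; EF_Ticketing = 25+4 = 29
ES_Staff briefing = max(EF_Permits=12, EF_Marketing push=22) = 22; EF_Staff briefing = 22+7 = 29
ES_Rehearsal = max(EF_Vendor contracts=6, EF_Stage build=35, EF_Marketing push=22, EF_Ticketing=29, EF_Staff briefing=29) = 35; EF_Rehearsal = 35+4 = 39
Expected project duration μ = 39 days. Critical path: Permits → AV setup → Stage build → Rehearsal.

Variance along critical path = 2.778 + 1.778 + 4.000 + 0.444 = 9.000
σ = √9.000 = 3.000 days

3.00 days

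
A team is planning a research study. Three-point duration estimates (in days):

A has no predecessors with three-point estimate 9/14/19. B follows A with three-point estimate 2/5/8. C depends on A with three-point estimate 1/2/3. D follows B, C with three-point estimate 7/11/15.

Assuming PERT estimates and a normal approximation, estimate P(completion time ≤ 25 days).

te_A = (9 + 4·14 + 19)/6 = 84/6 = 14; σ²_A = ((19−9)/6)² = 2.778
te_B = (2 + 4·5 + 8)/6 = 30/6 = 5; σ²_B = ((8−2)/6)² = 1.000
te_C = (1 + 4·2 + 3)/6 = 12/6 = 2; σ²_C = ((3−1)/6)² = 0.111
te_D = (7 + 4·11 + 15)/6 = 66/6 = 11; σ²_D = ((15−7)/6)² = 1.778

Forward pass:
ES_A = 0; EF_A = 14
ES_B = 14; EF_B = 14+5 = 19
ES_C = 14; EF_C = 14+2 = 16
ES_D = max(EF_B=19, EF_C=16) = 19; EF_D = 19+11 = 30
Expected project duration μ = 30 days. Critical path: A → B → D.

Variance along critical path = 2.778 + 1.000 + 1.778 = 5.556; σ = √5.556 = 2.357 days.
Z = (25 − 30) / 2.357 = -2.121
P(T ≤ 25) = Φ(-2.121) ≈ 0.017

0.017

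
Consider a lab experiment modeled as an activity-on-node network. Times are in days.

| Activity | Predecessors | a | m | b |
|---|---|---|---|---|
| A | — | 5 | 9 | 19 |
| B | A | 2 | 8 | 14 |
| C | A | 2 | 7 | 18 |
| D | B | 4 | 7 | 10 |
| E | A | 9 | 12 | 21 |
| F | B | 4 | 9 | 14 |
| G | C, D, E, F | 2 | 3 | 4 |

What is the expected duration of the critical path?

30 days

te_A = (5 + 4·9 + 19)/6 = 60/6 = 10
te_B = (2 + 4·8 + 14)/6 = 48/6 = 8
te_C = (2 + 4·7 + 18)/6 = 48/6 = 8
te_D = (4 + 4·7 + 10)/6 = 42/6 = 7
te_E = (9 + 4·12 + 21)/6 = 78/6 = 13
te_F = (4 + 4·9 + 14)/6 = 54/6 = 9
te_G = (2 + 4·3 + 4)/6 = 18/6 = 3

Forward pass:
ES_A = 0; EF_A = 10
ES_B = 10; EF_B = 10+8 = 18
ES_C = 10; EF_C = 10+8 = 18
ES_D = 18; EF_D = 18+7 = 25
ES_E = 10; EF_E = 10+13 = 23
ES_F = 18; EF_F = 18+9 = 27
ES_G = max(EF_C=18, EF_D=25, EF_E=23, EF_F=27) = 27; EF_G = 27+3 = 30
Expected project duration μ = 30 days. Critical path: A → B → F → G.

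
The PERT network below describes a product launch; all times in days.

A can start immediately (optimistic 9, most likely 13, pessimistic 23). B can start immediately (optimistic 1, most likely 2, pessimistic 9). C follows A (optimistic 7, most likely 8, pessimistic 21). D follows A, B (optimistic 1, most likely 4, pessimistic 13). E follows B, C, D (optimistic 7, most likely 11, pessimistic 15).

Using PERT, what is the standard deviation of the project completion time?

te_A = (9 + 4·13 + 23)/6 = 84/6 = 14; σ²_A = ((23−9)/6)² = 5.444
te_B = (1 + 4·2 + 9)/6 = 18/6 = 3; σ²_B = ((9−1)/6)² = 1.778
te_C = (7 + 4·8 + 21)/6 = 60/6 = 10; σ²_C = ((21−7)/6)² = 5.444
te_D = (1 + 4·4 + 13)/6 = 30/6 = 5; σ²_D = ((13−1)/6)² = 4.000
te_E = (7 + 4·11 + 15)/6 = 66/6 = 11; σ²_E = ((15−7)/6)² = 1.778

Forward pass:
ES_A = 0; EF_A = 14
ES_B = 0; EF_B = 3
ES_C = 14; EF_C = 14+10 = 24
ES_D = max(EF_A=14, EF_B=3) = 14; EF_D = 14+5 = 19
ES_E = max(EF_B=3, EF_C=24, EF_D=19) = 24; EF_E = 24+11 = 35
Expected project duration μ = 35 days. Critical path: A → C → E.

Variance along critical path = 5.444 + 5.444 + 1.778 = 12.667
σ = √12.667 = 3.559 days

3.56 days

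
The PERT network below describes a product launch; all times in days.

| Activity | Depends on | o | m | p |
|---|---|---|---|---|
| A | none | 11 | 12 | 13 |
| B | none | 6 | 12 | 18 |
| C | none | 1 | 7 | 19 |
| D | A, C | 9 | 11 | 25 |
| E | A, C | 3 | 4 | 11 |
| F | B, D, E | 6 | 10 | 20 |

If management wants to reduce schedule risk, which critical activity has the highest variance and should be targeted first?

te_A = (11 + 4·12 + 13)/6 = 72/6 = 12; σ²_A = ((13−11)/6)² = 0.111
te_B = (6 + 4·12 + 18)/6 = 72/6 = 12; σ²_B = ((18−6)/6)² = 4.000
te_C = (1 + 4·7 + 19)/6 = 48/6 = 8; σ²_C = ((19−1)/6)² = 9.000
te_D = (9 + 4·11 + 25)/6 = 78/6 = 13; σ²_D = ((25−9)/6)² = 7.111
te_E = (3 + 4·4 + 11)/6 = 30/6 = 5; σ²_E = ((11−3)/6)² = 1.778
te_F = (6 + 4·10 + 20)/6 = 66/6 = 11; σ²_F = ((20−6)/6)² = 5.444

Forward pass:
ES_A = 0; EF_A = 12
ES_B = 0; EF_B = 12
ES_C = 0; EF_C = 8
ES_D = max(EF_A=12, EF_C=8) = 12; EF_D = 12+13 = 25
ES_E = max(EF_A=12, EF_C=8) = 12; EF_E = 12+5 = 17
ES_F = max(EF_B=12, EF_D=25, EF_E=17) = 25; EF_F = 25+11 = 36
Expected project duration μ = 36 days. Critical path: A → D → F.

Variances on critical path: σ²_A=0.111, σ²_D=7.111, σ²_F=5.444.
Largest is σ²_D = 7.111.

D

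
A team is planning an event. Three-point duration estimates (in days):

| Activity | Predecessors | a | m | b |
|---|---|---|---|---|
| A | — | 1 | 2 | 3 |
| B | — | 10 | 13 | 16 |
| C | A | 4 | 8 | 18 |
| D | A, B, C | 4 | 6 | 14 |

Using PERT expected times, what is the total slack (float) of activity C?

te_A = (1 + 4·2 + 3)/6 = 12/6 = 2
te_B = (10 + 4·13 + 16)/6 = 78/6 = 13
te_C = (4 + 4·8 + 18)/6 = 54/6 = 9
te_D = (4 + 4·6 + 14)/6 = 42/6 = 7

Forward pass:
ES_A = 0; EF_A = 2
ES_B = 0; EF_B = 13
ES_C = 2; EF_C = 2+9 = 11
ES_D = max(EF_A=2, EF_B=13, EF_C=11) = 13; EF_D = 13+7 = 20
Expected project duration μ = 20 days. Critical path: B → D.

Backward pass:
LF_D = 20; LS_D = 20−7 = 13
LF_C = LS_D = 13; LS_C = 13−9 = 4
LF_B = LS_D = 13; LS_B = 13−13 = 0
LF_A = min(LS_C=4, LS_D=13) = 4; LS_A = 4−2 = 2
Slack_C = LS_C − ES_C = 4 − 2 = 2

2 days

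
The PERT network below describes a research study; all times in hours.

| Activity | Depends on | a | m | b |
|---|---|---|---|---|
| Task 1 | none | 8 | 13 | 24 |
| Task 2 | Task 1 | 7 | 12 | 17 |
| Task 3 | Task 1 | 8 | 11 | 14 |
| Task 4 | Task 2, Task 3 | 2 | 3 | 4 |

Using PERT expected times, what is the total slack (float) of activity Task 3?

te_Task 1 = (8 + 4·13 + 24)/6 = 84/6 = 14
te_Task 2 = (7 + 4·12 + 17)/6 = 72/6 = 12
te_Task 3 = (8 + 4·11 + 14)/6 = 66/6 = 11
te_Task 4 = (2 + 4·3 + 4)/6 = 18/6 = 3

Forward pass:
ES_Task 1 = 0; EF_Task 1 = 14
ES_Task 2 = 14; EF_Task 2 = 14+12 = 26
ES_Task 3 = 14; EF_Task 3 = 14+11 = 25
ES_Task 4 = max(EF_Task 2=26, EF_Task 3=25) = 26; EF_Task 4 = 26+3 = 29
Expected project duration μ = 29 hours. Critical path: Task 1 → Task 2 → Task 4.

Backward pass:
LF_Task 4 = 29; LS_Task 4 = 29−3 = 26
LF_Task 3 = LS_Task 4 = 26; LS_Task 3 = 26−11 = 15
LF_Task 2 = LS_Task 4 = 26; LS_Task 2 = 26−12 = 14
LF_Task 1 = min(LS_Task 2=14, LS_Task 3=15) = 14; LS_Task 1 = 14−14 = 0
Slack_Task 3 = LS_Task 3 − ES_Task 3 = 15 − 14 = 1

1 hours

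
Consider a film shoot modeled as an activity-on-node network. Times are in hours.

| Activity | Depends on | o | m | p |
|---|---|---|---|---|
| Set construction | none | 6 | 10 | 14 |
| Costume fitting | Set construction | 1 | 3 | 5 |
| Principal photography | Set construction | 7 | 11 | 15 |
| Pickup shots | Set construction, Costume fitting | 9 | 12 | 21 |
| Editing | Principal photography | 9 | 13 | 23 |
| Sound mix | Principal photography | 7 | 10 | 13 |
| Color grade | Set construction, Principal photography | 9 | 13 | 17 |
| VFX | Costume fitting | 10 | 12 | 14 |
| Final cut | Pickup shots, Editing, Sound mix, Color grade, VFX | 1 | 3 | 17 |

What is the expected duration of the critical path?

te_Set construction = (6 + 4·10 + 14)/6 = 60/6 = 10
te_Costume fitting = (1 + 4·3 + 5)/6 = 18/6 = 3
te_Principal photography = (7 + 4·11 + 15)/6 = 66/6 = 11
te_Pickup shots = (9 + 4·12 + 21)/6 = 78/6 = 13
te_Editing = (9 + 4·13 + 23)/6 = 84/6 = 14
te_Sound mix = (7 + 4·10 + 13)/6 = 60/6 = 10
te_Color grade = (9 + 4·13 + 17)/6 = 78/6 = 13
te_VFX = (10 + 4·12 + 14)/6 = 72/6 = 12
te_Final cut = (1 + 4·3 + 17)/6 = 30/6 = 5

Forward pass:
ES_Set construction = 0; EF_Set construction = 10
ES_Costume fitting = 10; EF_Costume fitting = 10+3 = 13
ES_Principal photography = 10; EF_Principal photography = 10+11 = 21
ES_Pickup shots = max(EF_Set construction=10, EF_Costume fitting=13) = 13; EF_Pickup shots = 13+13 = 26
ES_Editing = 21; EF_Editing = 21+14 = 35
ES_Sound mix = 21; EF_Sound mix = 21+10 = 31
ES_Color grade = max(EF_Set construction=10, EF_Principal photography=21) = 21; EF_Color grade = 21+13 = 34
ES_VFX = 13; EF_VFX = 13+12 = 25
ES_Final cut = max(EF_Pickup shots=26, EF_Editing=35, EF_Sound mix=31, EF_Color grade=34, EF_VFX=25) = 35; EF_Final cut = 35+5 = 40
Expected project duration μ = 40 hours. Critical path: Set construction → Principal photography → Editing → Final cut.

40 hours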